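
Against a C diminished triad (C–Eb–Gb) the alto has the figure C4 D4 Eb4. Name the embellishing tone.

D4 is a passing tone.

The harmony at that moment is C diminished triad (C, Eb, Gb); D4 is not a chord tone.
It is approached by step up from C4 and left by step up to Eb4.
Step in, step out in the same direction — a passing tone.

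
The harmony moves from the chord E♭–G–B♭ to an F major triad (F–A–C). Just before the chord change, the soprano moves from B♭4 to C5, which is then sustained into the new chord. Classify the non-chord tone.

C5 is an anticipation.

The harmony at that moment is E♭ major triad (E♭, G, B♭); C5 is not a chord tone.
It is approached by step up from B♭4 and then sustained as the same pitch into the next harmony.
Arriving early and becoming a chord tone when the harmony changes — an anticipation.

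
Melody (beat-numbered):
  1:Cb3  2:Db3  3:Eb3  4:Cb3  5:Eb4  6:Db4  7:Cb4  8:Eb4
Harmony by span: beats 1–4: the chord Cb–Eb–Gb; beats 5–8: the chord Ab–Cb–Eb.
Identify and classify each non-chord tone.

The harmony at that moment is Cb major triad (Cb, Eb, Gb); Db3 is not a chord tone.
It is approached by step up from Cb3 and left by step up to Eb3.
Step in, step out in the same direction — a passing tone.
The harmony at that moment is Ab minor triad (Ab, Cb, Eb); Db4 is not a chord tone.
It is approached by step down from Eb4 and left by step down to Cb4.
Step in, step out in the same direction — a passing tone.

Db3 (beat 2) — passing tone; Db4 (beat 6) — passing tone.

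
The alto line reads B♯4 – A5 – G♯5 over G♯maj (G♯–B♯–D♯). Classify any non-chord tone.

The harmony at that moment is G♯ major triad (G♯, B♯, D♯); A5 is not a chord tone.
It is approached by leap up from B♯4 and left by step down to G♯5.
Leap in, step out — an appoggiatura.

A5 is an appoggiatura.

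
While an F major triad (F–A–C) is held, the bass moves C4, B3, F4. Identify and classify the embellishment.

The harmony at that moment is F major triad (F, A, C); B3 is not a chord tone.
It is approached by step down from C4 and left by leap up to F4.
Step in, leap out — an escape tone.

B3 is an escape tone.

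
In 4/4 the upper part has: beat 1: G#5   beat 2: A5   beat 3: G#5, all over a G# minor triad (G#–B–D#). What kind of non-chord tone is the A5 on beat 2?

The harmony at that moment is G# minor triad (G#, B, D#); A5 is not a chord tone.
It is approached by step up from G#5 and left by step down to G#5.
Step away and step back to the same note — a neighbor tone (upper neighbor).

Upper neighbor tone.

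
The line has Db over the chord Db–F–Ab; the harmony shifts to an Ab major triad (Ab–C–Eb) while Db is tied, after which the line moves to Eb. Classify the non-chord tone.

Db is a retardation.

The harmony at that moment is Ab major triad (Ab, C, Eb); Db is not a chord tone.
It is held over (the same pitch as the preceding Db) and left by step up to Eb.
Held over from the previous chord and resolving up by step — a retardation.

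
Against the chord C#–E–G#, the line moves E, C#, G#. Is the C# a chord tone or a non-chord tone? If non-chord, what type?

Chord tone (the root of C# minor triad).

C# minor triad contains C#, E, G#; C# is the root, so it is a chord tone.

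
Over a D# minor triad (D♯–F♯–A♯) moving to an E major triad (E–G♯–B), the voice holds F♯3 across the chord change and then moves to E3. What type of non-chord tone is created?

F♯3 is a suspension.

The harmony at that moment is E major triad (E, G♯, B); F♯3 is not a chord tone.
It is held over (the same pitch as the preceding F♯3) and left by step down to E3.
Held over from the previous chord and resolving down by step — a suspension.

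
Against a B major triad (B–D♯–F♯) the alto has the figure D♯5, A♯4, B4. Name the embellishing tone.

A♯4 is an appoggiatura.

The harmony at that moment is B major triad (B, D♯, F♯); A♯4 is not a chord tone.
It is approached by leap down from D♯5 and left by step up to B4.
Leap in, step out — an appoggiatura.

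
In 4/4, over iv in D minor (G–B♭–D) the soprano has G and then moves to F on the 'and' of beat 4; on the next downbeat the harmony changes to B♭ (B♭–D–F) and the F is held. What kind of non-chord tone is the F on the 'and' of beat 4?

The harmony at that moment is G minor triad (G, B♭, D); F is not a chord tone.
It is approached by step down from G and then sustained as the same pitch into the next harmony.
Arriving early and becoming a chord tone when the harmony changes — an anticipation.

Anticipation.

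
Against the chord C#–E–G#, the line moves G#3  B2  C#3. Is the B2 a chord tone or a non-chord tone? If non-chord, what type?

The harmony at that moment is C# minor triad (C#, E, G#); B2 is not a chord tone.
It is approached by leap down from G#3 and left by step up to C#3.
Leap in, step out — an appoggiatura.

Non-chord tone — an appoggiatura.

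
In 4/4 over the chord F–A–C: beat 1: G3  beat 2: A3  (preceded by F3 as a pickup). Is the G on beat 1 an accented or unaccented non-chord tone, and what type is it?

The harmony at that moment is F major triad (F, A, C); G3 is not a chord tone.
It is approached by step up from F3 and left by step up to A3.
Step in, step out in the same direction — a passing tone.
It falls on the downbeat, so it is accented.

Accented passing tone.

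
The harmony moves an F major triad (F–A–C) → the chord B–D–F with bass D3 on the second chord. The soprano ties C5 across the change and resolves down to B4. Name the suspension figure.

7–6 suspension.

At the second chord the bass is D3. The suspended C5 lies a seventh above the bass; after resolving down by step to B4, the interval above the bass becomes a sixth.
Suspension figures are named by those two intervals: 7–6.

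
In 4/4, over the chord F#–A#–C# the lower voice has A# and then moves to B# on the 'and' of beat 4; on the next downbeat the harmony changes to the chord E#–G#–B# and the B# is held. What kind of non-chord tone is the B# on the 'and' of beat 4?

The harmony at that moment is F# major triad (F#, A#, C#); B# is not a chord tone.
It is approached by step up from A# and then sustained as the same pitch into the next harmony.
Arriving early and becoming a chord tone when the harmony changes — an anticipation.

Anticipation.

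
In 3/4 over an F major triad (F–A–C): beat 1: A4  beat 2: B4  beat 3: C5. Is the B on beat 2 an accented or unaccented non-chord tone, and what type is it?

Unaccented passing tone.

The harmony at that moment is F major triad (F, A, C); B4 is not a chord tone.
It is approached by step up from A4 and left by step up to C5.
Step in, step out in the same direction — a passing tone.
It falls on a weak beat, so it is unaccented.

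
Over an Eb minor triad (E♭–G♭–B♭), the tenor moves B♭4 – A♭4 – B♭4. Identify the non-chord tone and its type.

The harmony at that moment is E♭ minor triad (E♭, G♭, B♭); A♭4 is not a chord tone.
It is approached by step down from B♭4 and left by step up to B♭4.
Step away and step back to the same note — a neighbor tone (lower neighbor).

A♭4 is a neighbor tone.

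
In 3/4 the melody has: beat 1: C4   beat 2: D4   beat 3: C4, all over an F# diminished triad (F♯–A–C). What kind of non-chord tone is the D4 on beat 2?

Upper neighbor tone.

The harmony at that moment is F♯ diminished triad (F♯, A, C); D4 is not a chord tone.
It is approached by step up from C4 and left by step down to C4.
Step away and step back to the same note — a neighbor tone (upper neighbor).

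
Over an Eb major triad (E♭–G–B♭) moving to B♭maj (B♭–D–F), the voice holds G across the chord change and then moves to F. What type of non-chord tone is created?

The harmony at that moment is B♭ major triad (B♭, D, F); G is not a chord tone.
It is held over (the same pitch as the preceding G) and left by step down to F.
Held over from the previous chord and resolving down by step — a suspension.

G is a suspension.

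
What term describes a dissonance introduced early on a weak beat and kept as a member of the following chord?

Approach: ahead of the chord change (typically by step), so it is dissonant against the current harmony. Departure: none — the same pitch is restated or held and is a chord tone of the new harmony.
Dissonant first, consonant once the harmony catches up: the note simply arrives early — an anticipation. (The reverse timing, consonant first and dissonant after the change, would be a suspension or retardation.)

Anticipation.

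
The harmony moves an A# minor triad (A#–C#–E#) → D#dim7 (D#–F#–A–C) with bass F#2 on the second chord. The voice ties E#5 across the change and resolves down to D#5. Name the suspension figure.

At the second chord the bass is F#2. The suspended E#5 lies a seventh above the bass; after resolving down by step to D#5, the interval above the bass becomes a sixth.
Suspension figures are named by those two intervals: 7–6.

7–6 suspension.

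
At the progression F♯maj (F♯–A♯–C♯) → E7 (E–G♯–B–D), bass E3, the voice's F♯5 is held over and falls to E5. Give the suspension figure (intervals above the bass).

At the second chord the bass is E3. The suspended F♯5 lies a ninth above the bass; after resolving down by step to E5, the interval above the bass becomes an octave.
Suspension figures are named by those two intervals: 9–8.

9–8 suspension.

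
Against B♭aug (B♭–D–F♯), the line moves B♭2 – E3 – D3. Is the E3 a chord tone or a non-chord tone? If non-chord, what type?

The harmony at that moment is B♭ augmented triad (B♭, D, F♯); E3 is not a chord tone.
It is approached by leap up from B♭2 and left by step down to D3.
Leap in, step out — an appoggiatura.

Non-chord tone — an appoggiatura.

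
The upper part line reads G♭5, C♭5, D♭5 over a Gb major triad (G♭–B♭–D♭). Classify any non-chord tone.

C♭5 is an appoggiatura.

The harmony at that moment is G♭ major triad (G♭, B♭, D♭); C♭5 is not a chord tone.
It is approached by leap down from G♭5 and left by step up to D♭5.
Leap in, step out — an appoggiatura.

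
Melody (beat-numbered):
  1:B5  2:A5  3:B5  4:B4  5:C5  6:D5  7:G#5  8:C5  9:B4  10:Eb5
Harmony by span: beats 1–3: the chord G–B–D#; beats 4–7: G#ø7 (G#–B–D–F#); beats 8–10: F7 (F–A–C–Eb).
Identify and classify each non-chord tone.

The harmony at that moment is G augmented triad (G, B, D#); A5 is not a chord tone.
It is approached by step down from B5 and left by step up to B5.
Step away and step back to the same note — a neighbor tone (lower neighbor).
The harmony at that moment is G# half-diminished seventh chord (G#, B, D, F#); C5 is not a chord tone.
It is approached by step up from B4 and left by step up to D5.
Step in, step out in the same direction — a passing tone.
The harmony at that moment is F dominant seventh chord (F, A, C, Eb); B4 is not a chord tone.
It is approached by step down from C5 and left by leap up to Eb5.
Step in, leap out — an escape tone.

A5 (beat 2) — neighbor tone; C5 (beat 5) — passing tone; B4 (beat 9) — escape tone.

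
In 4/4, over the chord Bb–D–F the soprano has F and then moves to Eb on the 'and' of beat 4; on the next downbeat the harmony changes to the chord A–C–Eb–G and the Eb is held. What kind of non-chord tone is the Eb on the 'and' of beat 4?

Anticipation.

The harmony at that moment is Bb major triad (Bb, D, F); Eb is not a chord tone.
It is approached by step down from F and then sustained as the same pitch into the next harmony.
Arriving early and becoming a chord tone when the harmony changes — an anticipation.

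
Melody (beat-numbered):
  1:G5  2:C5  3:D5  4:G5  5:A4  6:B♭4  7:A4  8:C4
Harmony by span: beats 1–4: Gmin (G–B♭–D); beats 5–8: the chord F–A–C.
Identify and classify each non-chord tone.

The harmony at that moment is G minor triad (G, B♭, D); C5 is not a chord tone.
It is approached by leap down from G5 and left by step up to D5.
Leap in, step out — an appoggiatura.
The harmony at that moment is F major triad (F, A, C); B♭4 is not a chord tone.
It is approached by step up from A4 and left by step down to A4.
Step away and step back to the same note — a neighbor tone (upper neighbor).

C5 (beat 2) — appoggiatura; B♭4 (beat 6) — neighbor tone.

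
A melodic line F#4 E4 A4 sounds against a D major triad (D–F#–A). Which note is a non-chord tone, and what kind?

The harmony at that moment is D major triad (D, F#, A); E4 is not a chord tone.
It is approached by step down from F#4 and left by leap up to A4.
Step in, leap out — an escape tone.

E4 is an escape tone.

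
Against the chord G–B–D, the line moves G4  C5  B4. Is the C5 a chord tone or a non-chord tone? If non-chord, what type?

The harmony at that moment is G major triad (G, B, D); C5 is not a chord tone.
It is approached by leap up from G4 and left by step down to B4.
Leap in, step out — an appoggiatura.

Non-chord tone — an appoggiatura.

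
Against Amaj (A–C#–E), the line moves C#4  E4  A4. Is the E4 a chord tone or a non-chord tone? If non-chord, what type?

A major triad contains A, C#, E; E is the fifth, so it is a chord tone.

Chord tone (the fifth of A major triad).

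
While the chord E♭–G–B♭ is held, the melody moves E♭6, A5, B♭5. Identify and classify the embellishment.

The harmony at that moment is E♭ major triad (E♭, G, B♭); A5 is not a chord tone.
It is approached by leap down from E♭6 and left by step up to B♭5.
Leap in, step out — an appoggiatura.

A5 is an appoggiatura.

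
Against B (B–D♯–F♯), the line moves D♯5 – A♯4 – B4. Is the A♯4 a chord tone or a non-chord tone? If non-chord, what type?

Non-chord tone — an appoggiatura.

The harmony at that moment is B major triad (B, D♯, F♯); A♯4 is not a chord tone.
It is approached by leap down from D♯5 and left by step up to B4.
Leap in, step out — an appoggiatura.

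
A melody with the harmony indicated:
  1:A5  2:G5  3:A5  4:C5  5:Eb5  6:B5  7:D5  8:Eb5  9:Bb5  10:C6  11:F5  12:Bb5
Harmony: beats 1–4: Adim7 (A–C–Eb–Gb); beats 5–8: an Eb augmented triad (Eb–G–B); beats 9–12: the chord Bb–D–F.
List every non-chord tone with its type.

G5 (beat 2) — neighbor tone; D5 (beat 7) — appoggiatura; C6 (beat 10) — escape tone.

The harmony at that moment is A diminished seventh chord (A, C, Eb, Gb); G5 is not a chord tone.
It is approached by step down from A5 and left by step up to A5.
Step away and step back to the same note — a neighbor tone (lower neighbor).
The harmony at that moment is Eb augmented triad (Eb, G, B); D5 is not a chord tone.
It is approached by leap down from B5 and left by step up to Eb5.
Leap in, step out — an appoggiatura.
The harmony at that moment is Bb major triad (Bb, D, F); C6 is not a chord tone.
It is approached by step up from Bb5 and left by leap down to F5.
Step in, leap out — an escape tone.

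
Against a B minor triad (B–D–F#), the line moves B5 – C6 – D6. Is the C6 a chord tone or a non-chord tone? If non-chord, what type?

The harmony at that moment is B minor triad (B, D, F#); C6 is not a chord tone.
It is approached by step up from B5 and left by step up to D6.
Step in, step out in the same direction — a passing tone.

Non-chord tone — a passing tone.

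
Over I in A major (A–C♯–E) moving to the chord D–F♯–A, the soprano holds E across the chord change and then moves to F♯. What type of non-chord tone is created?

The harmony at that moment is D major triad (D, F♯, A); E is not a chord tone.
It is held over (the same pitch as the preceding E) and left by step up to F♯.
Held over from the previous chord and resolving up by step — a retardation.

E is a retardation.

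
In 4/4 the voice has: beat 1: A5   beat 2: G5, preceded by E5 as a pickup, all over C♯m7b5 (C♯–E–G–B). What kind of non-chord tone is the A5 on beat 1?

Appoggiatura.

The harmony at that moment is C♯ half-diminished seventh chord (C♯, E, G, B); A5 is not a chord tone.
It is approached by leap up from E5 and left by step down to G5.
Leap in, step out, metrically accented — an appoggiatura.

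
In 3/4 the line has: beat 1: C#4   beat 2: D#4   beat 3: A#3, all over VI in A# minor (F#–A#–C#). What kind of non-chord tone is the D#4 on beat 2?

Escape tone.

The harmony at that moment is F# major triad (F#, A#, C#); D#4 is not a chord tone.
It is approached by step up from C#4 and left by leap down to A#3.
Step in, leap out, on a weak beat — an escape tone.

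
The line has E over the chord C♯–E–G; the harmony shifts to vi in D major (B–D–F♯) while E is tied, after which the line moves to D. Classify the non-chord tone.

E is a suspension.

The harmony at that moment is B minor triad (B, D, F♯); E is not a chord tone.
It is held over (the same pitch as the preceding E) and left by step down to D.
Held over from the previous chord and resolving down by step — a suspension.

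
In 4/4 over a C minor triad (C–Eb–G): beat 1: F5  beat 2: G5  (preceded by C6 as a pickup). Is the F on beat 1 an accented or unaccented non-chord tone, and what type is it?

The harmony at that moment is C minor triad (C, Eb, G); F5 is not a chord tone.
It is approached by leap down from C6 and left by step up to G5.
Leap in, step out — an appoggiatura.
It falls on the downbeat, so it is accented.

Accented appoggiatura.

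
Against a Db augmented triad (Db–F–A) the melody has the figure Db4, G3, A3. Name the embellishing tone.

The harmony at that moment is Db augmented triad (Db, F, A); G3 is not a chord tone.
It is approached by leap down from Db4 and left by step up to A3.
Leap in, step out — an appoggiatura.

G3 is an appoggiatura.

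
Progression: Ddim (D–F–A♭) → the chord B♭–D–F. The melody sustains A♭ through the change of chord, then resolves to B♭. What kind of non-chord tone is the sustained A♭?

The harmony at that moment is B♭ major triad (B♭, D, F); A♭ is not a chord tone.
It is held over (the same pitch as the preceding A♭) and left by step up to B♭.
Held over from the previous chord and resolving up by step — a retardation.

A♭ is a retardation.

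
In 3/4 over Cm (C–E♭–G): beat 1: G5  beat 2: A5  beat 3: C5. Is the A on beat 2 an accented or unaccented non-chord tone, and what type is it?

Unaccented escape tone.

The harmony at that moment is C minor triad (C, E♭, G); A5 is not a chord tone.
It is approached by step up from G5 and left by leap down to C5.
Step in, leap out — an escape tone.
It falls on a weak beat, so it is unaccented.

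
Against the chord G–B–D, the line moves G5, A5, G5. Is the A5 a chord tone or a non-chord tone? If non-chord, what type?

Non-chord tone — a neighbor tone.

The harmony at that moment is G major triad (G, B, D); A5 is not a chord tone.
It is approached by step up from G5 and left by step down to G5.
Step away and step back to the same note — a neighbor tone (upper neighbor).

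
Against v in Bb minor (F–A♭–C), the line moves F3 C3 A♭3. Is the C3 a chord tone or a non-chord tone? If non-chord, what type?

F minor triad contains F, A♭, C; C is the fifth, so it is a chord tone.

Chord tone (the fifth of F minor triad).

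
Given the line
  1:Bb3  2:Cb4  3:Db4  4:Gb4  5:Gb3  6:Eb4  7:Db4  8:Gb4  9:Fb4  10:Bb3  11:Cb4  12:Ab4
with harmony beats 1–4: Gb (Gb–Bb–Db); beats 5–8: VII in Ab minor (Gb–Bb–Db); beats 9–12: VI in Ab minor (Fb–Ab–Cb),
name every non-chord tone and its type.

Cb4 (beat 2) — passing tone; Eb4 (beat 6) — appoggiatura; Bb3 (beat 10) — appoggiatura.

The harmony at that moment is Gb major triad (Gb, Bb, Db); Cb4 is not a chord tone.
It is approached by step up from Bb3 and left by step up to Db4.
Step in, step out in the same direction — a passing tone.
The harmony at that moment is Gb major triad (Gb, Bb, Db); Eb4 is not a chord tone.
It is approached by leap up from Gb3 and left by step down to Db4.
Leap in, step out — an appoggiatura.
The harmony at that moment is Fb major triad (Fb, Ab, Cb); Bb3 is not a chord tone.
It is approached by leap down from Fb4 and left by step up to Cb4.
Leap in, step out — an appoggiatura.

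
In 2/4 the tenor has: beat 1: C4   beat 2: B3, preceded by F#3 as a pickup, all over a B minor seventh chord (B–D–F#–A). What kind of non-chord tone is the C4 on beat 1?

The harmony at that moment is B minor seventh chord (B, D, F#, A); C4 is not a chord tone.
It is approached by leap up from F#3 and left by step down to B3.
Leap in, step out, metrically accented — an appoggiatura.

Appoggiatura.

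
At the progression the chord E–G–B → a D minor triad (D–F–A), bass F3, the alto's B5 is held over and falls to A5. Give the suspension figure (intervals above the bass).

At the second chord the bass is F3. The suspended B5 lies a fourth above the bass; after resolving down by step to A5, the interval above the bass becomes a third.
Suspension figures are named by those two intervals: 4–3.

4–3 suspension.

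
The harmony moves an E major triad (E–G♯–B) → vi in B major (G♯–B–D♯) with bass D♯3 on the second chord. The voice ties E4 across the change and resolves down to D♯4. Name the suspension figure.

At the second chord the bass is D♯3. The suspended E4 lies a ninth above the bass; after resolving down by step to D♯4, the interval above the bass becomes an octave.
Suspension figures are named by those two intervals: 9–8.

9–8 suspension.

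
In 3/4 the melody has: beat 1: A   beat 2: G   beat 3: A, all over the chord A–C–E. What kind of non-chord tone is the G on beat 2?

Lower neighbor tone.

The harmony at that moment is A minor triad (A, C, E); G is not a chord tone.
It is approached by step down from A and left by step up to A.
Step away and step back to the same note — a neighbor tone (lower neighbor).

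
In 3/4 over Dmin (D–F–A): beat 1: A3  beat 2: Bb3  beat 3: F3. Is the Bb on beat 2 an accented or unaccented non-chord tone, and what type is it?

Unaccented escape tone.

The harmony at that moment is D minor triad (D, F, A); Bb3 is not a chord tone.
It is approached by step up from A3 and left by leap down to F3.
Step in, leap out — an escape tone.
It falls on a weak beat, so it is unaccented.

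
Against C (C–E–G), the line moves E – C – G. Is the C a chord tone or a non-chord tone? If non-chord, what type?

C major triad contains C, E, G; C is the root, so it is a chord tone.

Chord tone (the root of C major triad).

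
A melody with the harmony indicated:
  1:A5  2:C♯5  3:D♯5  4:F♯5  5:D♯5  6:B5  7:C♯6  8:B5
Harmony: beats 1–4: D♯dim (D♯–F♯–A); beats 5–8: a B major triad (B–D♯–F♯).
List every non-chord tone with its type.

The harmony at that moment is D♯ diminished triad (D♯, F♯, A); C♯5 is not a chord tone.
It is approached by leap down from A5 and left by step up to D♯5.
Leap in, step out — an appoggiatura.
The harmony at that moment is B major triad (B, D♯, F♯); C♯6 is not a chord tone.
It is approached by step up from B5 and left by step down to B5.
Step away and step back to the same note — a neighbor tone (upper neighbor).

C♯5 (beat 2) — appoggiatura; C♯6 (beat 7) — neighbor tone.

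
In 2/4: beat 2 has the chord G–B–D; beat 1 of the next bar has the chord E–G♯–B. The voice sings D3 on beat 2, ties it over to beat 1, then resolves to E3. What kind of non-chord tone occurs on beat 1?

The harmony at that moment is E major triad (E, G♯, B); D3 is not a chord tone.
It is held over (the same pitch as the preceding D3) and left by step up to E3.
Held over from the previous chord and resolving up by step — a retardation.

Retardation.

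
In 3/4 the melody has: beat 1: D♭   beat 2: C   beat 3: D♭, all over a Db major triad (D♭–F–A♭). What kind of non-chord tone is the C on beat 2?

The harmony at that moment is D♭ major triad (D♭, F, A♭); C is not a chord tone.
It is approached by step down from D♭ and left by step up to D♭.
Step away and step back to the same note — a neighbor tone (lower neighbor).

Lower neighbor tone.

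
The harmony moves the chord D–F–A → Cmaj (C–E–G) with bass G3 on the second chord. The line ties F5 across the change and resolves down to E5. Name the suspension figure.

At the second chord the bass is G3. The suspended F5 lies a seventh above the bass; after resolving down by step to E5, the interval above the bass becomes a sixth.
Suspension figures are named by those two intervals: 7–6.

7–6 suspension.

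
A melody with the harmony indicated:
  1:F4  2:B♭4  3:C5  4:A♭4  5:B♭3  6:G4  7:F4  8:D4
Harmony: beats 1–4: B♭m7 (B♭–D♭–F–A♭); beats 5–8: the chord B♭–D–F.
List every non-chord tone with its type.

C5 (beat 3) — escape tone; G4 (beat 6) — appoggiatura.

The harmony at that moment is B♭ minor seventh chord (B♭, D♭, F, A♭); C5 is not a chord tone.
It is approached by step up from B♭4 and left by leap down to A♭4.
Step in, leap out — an escape tone.
The harmony at that moment is B♭ major triad (B♭, D, F); G4 is not a chord tone.
It is approached by leap up from B♭3 and left by step down to F4.
Leap in, step out — an appoggiatura.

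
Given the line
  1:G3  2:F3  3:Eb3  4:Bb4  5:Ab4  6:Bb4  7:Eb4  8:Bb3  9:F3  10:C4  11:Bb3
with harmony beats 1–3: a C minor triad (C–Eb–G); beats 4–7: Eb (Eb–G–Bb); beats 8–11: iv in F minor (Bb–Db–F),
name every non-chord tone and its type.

The harmony at that moment is C minor triad (C, Eb, G); F3 is not a chord tone.
It is approached by step down from G3 and left by step down to Eb3.
Step in, step out in the same direction — a passing tone.
The harmony at that moment is Eb major triad (Eb, G, Bb); Ab4 is not a chord tone.
It is approached by step down from Bb4 and left by step up to Bb4.
Step away and step back to the same note — a neighbor tone (lower neighbor).
The harmony at that moment is Bb minor triad (Bb, Db, F); C4 is not a chord tone.
It is approached by leap up from F3 and left by step down to Bb3.
Leap in, step out — an appoggiatura.

F3 (beat 2) — passing tone; Ab4 (beat 5) — neighbor tone; C4 (beat 10) — appoggiatura.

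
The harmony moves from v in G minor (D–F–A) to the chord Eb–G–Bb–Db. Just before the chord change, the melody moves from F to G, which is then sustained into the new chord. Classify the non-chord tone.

G is an anticipation.

The harmony at that moment is D minor triad (D, F, A); G is not a chord tone.
It is approached by step up from F and then sustained as the same pitch into the next harmony.
Arriving early and becoming a chord tone when the harmony changes — an anticipation.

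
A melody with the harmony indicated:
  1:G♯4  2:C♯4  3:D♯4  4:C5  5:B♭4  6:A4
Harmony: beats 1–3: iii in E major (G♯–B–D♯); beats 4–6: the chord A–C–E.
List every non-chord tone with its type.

C♯4 (beat 2) — appoggiatura; B♭4 (beat 5) — passing tone.

The harmony at that moment is G♯ minor triad (G♯, B, D♯); C♯4 is not a chord tone.
It is approached by leap down from G♯4 and left by step up to D♯4.
Leap in, step out — an appoggiatura.
The harmony at that moment is A minor triad (A, C, E); B♭4 is not a chord tone.
It is approached by step down from C5 and left by step down to A4.
Step in, step out in the same direction — a passing tone.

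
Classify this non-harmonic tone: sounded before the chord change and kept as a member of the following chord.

Approach: ahead of the chord change (typically by step), so it is dissonant against the current harmony. Departure: none — the same pitch is restated or held and is a chord tone of the new harmony.
Dissonant first, consonant once the harmony catches up: the note simply arrives early — an anticipation. (The reverse timing, consonant first and dissonant after the change, would be a suspension or retardation.)

Anticipation.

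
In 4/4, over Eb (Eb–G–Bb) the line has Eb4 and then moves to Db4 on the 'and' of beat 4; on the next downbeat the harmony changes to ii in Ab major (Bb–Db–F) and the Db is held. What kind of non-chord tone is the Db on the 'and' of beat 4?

Anticipation.

The harmony at that moment is Eb major triad (Eb, G, Bb); Db4 is not a chord tone.
It is approached by step down from Eb4 and then sustained as the same pitch into the next harmony.
Arriving early and becoming a chord tone when the harmony changes — an anticipation.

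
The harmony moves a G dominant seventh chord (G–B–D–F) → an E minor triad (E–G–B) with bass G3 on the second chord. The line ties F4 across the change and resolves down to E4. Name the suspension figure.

7–6 suspension.

At the second chord the bass is G3. The suspended F4 lies a seventh above the bass; after resolving down by step to E4, the interval above the bass becomes a sixth.
Suspension figures are named by those two intervals: 7–6.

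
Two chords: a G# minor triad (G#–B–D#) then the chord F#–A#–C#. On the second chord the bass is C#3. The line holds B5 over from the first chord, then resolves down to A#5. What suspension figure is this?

7–6 suspension.

At the second chord the bass is C#3. The suspended B5 lies a seventh above the bass; after resolving down by step to A#5, the interval above the bass becomes a sixth.
Suspension figures are named by those two intervals: 7–6.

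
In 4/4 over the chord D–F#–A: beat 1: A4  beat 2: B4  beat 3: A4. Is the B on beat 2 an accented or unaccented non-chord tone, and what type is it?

Unaccented neighbor tone.

The harmony at that moment is D major triad (D, F#, A); B4 is not a chord tone.
It is approached by step up from A4 and left by step down to A4.
Step away and step back to the same note — a neighbor tone (upper neighbor).
It falls on a weak beat, so it is unaccented.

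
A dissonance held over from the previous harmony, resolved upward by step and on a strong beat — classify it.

Retardation.

Approach: by preparation — the pitch is first a chord tone, then held (tied or repeated) while the harmony changes under it. Departure: up by step. Metric position: strong.
A prepared dissonance that resolves upward by step — a retardation. (The same figure resolving downward would be a suspension.)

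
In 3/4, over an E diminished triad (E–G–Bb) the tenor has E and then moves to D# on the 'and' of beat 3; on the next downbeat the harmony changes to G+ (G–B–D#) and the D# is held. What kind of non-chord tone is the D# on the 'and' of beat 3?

The harmony at that moment is E diminished triad (E, G, Bb); D# is not a chord tone.
It is approached by step down from E and then sustained as the same pitch into the next harmony.
Arriving early and becoming a chord tone when the harmony changes — an anticipation.

Anticipation.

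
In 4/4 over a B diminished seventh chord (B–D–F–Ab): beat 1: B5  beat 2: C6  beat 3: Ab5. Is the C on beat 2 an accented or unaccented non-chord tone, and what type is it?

Unaccented escape tone.

The harmony at that moment is B diminished seventh chord (B, D, F, Ab); C6 is not a chord tone.
It is approached by step up from B5 and left by leap down to Ab5.
Step in, leap out — an escape tone.
It falls on a weak beat, so it is unaccented.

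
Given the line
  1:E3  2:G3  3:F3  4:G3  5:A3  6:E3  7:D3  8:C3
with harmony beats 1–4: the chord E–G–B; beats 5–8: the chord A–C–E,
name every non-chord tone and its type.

The harmony at that moment is E minor triad (E, G, B); F3 is not a chord tone.
It is approached by step down from G3 and left by step up to G3.
Step away and step back to the same note — a neighbor tone (lower neighbor).
The harmony at that moment is A minor triad (A, C, E); D3 is not a chord tone.
It is approached by step down from E3 and left by step down to C3.
Step in, step out in the same direction — a passing tone.

F3 (beat 3) — neighbor tone; D3 (beat 7) — passing tone.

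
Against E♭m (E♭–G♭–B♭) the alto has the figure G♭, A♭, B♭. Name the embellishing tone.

A♭ is a passing tone.

The harmony at that moment is E♭ minor triad (E♭, G♭, B♭); A♭ is not a chord tone.
It is approached by step up from G♭ and left by step up to B♭.
Step in, step out in the same direction — a passing tone.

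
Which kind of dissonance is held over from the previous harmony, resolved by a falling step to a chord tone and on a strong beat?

Approach: by preparation — the pitch is first a chord tone, then held (tied or repeated) while the harmony changes under it. Departure: down by step. Metric position: strong.
A prepared dissonance that resolves downward by step — a suspension. (The same figure resolving upward would be a retardation.)

Suspension.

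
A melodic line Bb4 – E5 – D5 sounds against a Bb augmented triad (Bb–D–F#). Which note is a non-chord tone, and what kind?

The harmony at that moment is Bb augmented triad (Bb, D, F#); E5 is not a chord tone.
It is approached by leap up from Bb4 and left by step down to D5.
Leap in, step out — an appoggiatura.

E5 is an appoggiatura.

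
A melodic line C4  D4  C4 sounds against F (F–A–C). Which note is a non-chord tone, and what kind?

The harmony at that moment is F major triad (F, A, C); D4 is not a chord tone.
It is approached by step up from C4 and left by step down to C4.
Step away and step back to the same note — a neighbor tone (upper neighbor).

D4 is a neighbor tone.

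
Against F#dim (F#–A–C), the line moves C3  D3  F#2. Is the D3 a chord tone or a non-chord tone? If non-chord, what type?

The harmony at that moment is F# diminished triad (F#, A, C); D3 is not a chord tone.
It is approached by step up from C3 and left by leap down to F#2.
Step in, leap out — an escape tone.

Non-chord tone — an escape tone.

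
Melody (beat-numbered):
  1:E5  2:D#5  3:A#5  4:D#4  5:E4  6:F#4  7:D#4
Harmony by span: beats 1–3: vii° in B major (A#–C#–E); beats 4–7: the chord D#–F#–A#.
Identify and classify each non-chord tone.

D#5 (beat 2) — escape tone; E4 (beat 5) — passing tone.

The harmony at that moment is A# diminished triad (A#, C#, E); D#5 is not a chord tone.
It is approached by step down from E5 and left by leap up to A#5.
Step in, leap out — an escape tone.
The harmony at that moment is D# minor triad (D#, F#, A#); E4 is not a chord tone.
It is approached by step up from D#4 and left by step up to F#4.
Step in, step out in the same direction — a passing tone.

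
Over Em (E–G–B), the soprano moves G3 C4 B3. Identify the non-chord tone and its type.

The harmony at that moment is E minor triad (E, G, B); C4 is not a chord tone.
It is approached by leap up from G3 and left by step down to B3.
Leap in, step out — an appoggiatura.

C4 is an appoggiatura.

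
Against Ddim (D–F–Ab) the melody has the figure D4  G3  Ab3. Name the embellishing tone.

G3 is an appoggiatura.

The harmony at that moment is D diminished triad (D, F, Ab); G3 is not a chord tone.
It is approached by leap down from D4 and left by step up to Ab3.
Leap in, step out — an appoggiatura.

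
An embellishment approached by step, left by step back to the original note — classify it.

Approach: by step. Departure: by step in the opposite direction, back to the starting pitch.
Stepwise on both sides but reversing to return to the same chord tone — a neighbor tone. (Had it continued onward in the same direction it would be a passing tone instead.)

Neighbor tone.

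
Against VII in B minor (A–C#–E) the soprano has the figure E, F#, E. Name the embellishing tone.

The harmony at that moment is A major triad (A, C#, E); F# is not a chord tone.
It is approached by step up from E and left by step down to E.
Step away and step back to the same note — a neighbor tone (upper neighbor).

F# is a neighbor tone.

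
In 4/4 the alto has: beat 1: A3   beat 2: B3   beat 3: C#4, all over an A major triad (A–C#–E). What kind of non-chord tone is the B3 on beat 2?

The harmony at that moment is A major triad (A, C#, E); B3 is not a chord tone.
It is approached by step up from A3 and left by step up to C#4.
Step in, step out in the same direction — a passing tone.

Passing tone.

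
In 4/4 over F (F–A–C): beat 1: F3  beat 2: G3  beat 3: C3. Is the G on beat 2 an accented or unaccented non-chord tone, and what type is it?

The harmony at that moment is F major triad (F, A, C); G3 is not a chord tone.
It is approached by step up from F3 and left by leap down to C3.
Step in, leap out — an escape tone.
It falls on a weak beat, so it is unaccented.

Unaccented escape tone.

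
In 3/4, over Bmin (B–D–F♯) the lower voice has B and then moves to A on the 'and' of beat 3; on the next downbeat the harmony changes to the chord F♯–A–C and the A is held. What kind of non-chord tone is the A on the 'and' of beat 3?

The harmony at that moment is B minor triad (B, D, F♯); A is not a chord tone.
It is approached by step down from B and then sustained as the same pitch into the next harmony.
Arriving early and becoming a chord tone when the harmony changes — an anticipation.

Anticipation.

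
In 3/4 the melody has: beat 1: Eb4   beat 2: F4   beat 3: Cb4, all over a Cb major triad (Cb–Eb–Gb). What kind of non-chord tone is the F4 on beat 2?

Escape tone.

The harmony at that moment is Cb major triad (Cb, Eb, Gb); F4 is not a chord tone.
It is approached by step up from Eb4 and left by leap down to Cb4.
Step in, leap out, on a weak beat — an escape tone.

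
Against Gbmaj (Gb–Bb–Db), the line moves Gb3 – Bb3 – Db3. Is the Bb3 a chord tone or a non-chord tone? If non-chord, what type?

Gb major triad contains Gb, Bb, Db; Bb is the third, so it is a chord tone.

Chord tone (the third of Gb major triad).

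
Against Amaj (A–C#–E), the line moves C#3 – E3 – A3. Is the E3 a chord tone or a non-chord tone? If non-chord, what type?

Chord tone (the fifth of A major triad).

A major triad contains A, C#, E; E is the fifth, so it is a chord tone.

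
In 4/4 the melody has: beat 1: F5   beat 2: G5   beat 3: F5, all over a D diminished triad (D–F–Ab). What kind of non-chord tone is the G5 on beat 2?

Upper neighbor tone.

The harmony at that moment is D diminished triad (D, F, Ab); G5 is not a chord tone.
It is approached by step up from F5 and left by step down to F5.
Step away and step back to the same note — a neighbor tone (upper neighbor).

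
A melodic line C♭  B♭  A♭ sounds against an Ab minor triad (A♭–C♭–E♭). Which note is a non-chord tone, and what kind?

The harmony at that moment is A♭ minor triad (A♭, C♭, E♭); B♭ is not a chord tone.
It is approached by step down from C♭ and left by step down to A♭.
Step in, step out in the same direction — a passing tone.

B♭ is a passing tone.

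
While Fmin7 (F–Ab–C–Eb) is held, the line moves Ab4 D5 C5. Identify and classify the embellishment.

The harmony at that moment is F minor seventh chord (F, Ab, C, Eb); D5 is not a chord tone.
It is approached by leap up from Ab4 and left by step down to C5.
Leap in, step out — an appoggiatura.

D5 is an appoggiatura.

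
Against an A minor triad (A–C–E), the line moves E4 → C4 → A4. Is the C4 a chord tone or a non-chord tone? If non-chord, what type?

A minor triad contains A, C, E; C is the third, so it is a chord tone.

Chord tone (the third of A minor triad).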